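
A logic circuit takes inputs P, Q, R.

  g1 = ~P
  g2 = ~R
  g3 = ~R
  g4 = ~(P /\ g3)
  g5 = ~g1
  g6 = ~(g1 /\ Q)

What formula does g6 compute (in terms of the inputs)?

~(~P /\ Q)

g1 = ~P
g6 = ~(g1 /\ Q) = ~(~P /\ Q)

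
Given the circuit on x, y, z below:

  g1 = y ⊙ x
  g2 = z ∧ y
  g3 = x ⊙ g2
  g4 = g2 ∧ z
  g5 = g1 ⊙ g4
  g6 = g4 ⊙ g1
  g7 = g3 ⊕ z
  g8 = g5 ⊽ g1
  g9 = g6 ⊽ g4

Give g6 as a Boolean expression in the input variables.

g1 = y ⊙ x
g2 = z ∧ y
g4 = g2 ∧ z = (z ∧ y) ∧ z
g6 = g4 ⊙ g1 = ((z ∧ y) ∧ z) ⊙ (y ⊙ x)

((z ∧ y) ∧ z) ⊙ (y ⊙ x)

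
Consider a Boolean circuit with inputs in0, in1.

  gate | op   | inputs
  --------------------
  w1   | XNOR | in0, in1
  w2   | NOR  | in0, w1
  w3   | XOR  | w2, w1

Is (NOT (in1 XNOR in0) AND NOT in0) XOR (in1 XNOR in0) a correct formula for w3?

w1 = in0 XNOR in1
w2 = in0 NOR w1 = in0 NOR (in0 XNOR in1)
w3 = w2 XOR w1 = (in0 NOR (in0 XNOR in1)) XOR (in0 XNOR in1)
At in0=1, in1=0: circuit gives 0, formula gives 0.
At in0=0, in1=0: circuit gives 1, formula gives 1.
Agrees on all 4 inputs.

Yes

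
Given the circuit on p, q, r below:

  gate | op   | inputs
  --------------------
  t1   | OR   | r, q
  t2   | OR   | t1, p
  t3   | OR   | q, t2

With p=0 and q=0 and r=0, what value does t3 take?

t1 = 0 OR 0 = 0
t2 = 0 OR 0 = 0
t3 = 0 OR 0 = 0

0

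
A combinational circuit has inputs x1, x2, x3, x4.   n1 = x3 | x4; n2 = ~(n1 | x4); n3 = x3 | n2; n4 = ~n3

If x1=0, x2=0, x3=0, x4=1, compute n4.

1

n1 = 0 | 1 = 1
n2 = ~(1 | 1) = 0
n3 = 0 | 0 = 0
n4 = ~0 = 1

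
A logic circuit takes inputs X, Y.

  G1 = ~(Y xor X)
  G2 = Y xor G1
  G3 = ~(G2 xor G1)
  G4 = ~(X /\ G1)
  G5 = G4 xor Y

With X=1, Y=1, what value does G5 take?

G1 = ~(1 xor 1) = 1
G4 = ~(1 /\ 1) = 0
G5 = 0 xor 1 = 1

1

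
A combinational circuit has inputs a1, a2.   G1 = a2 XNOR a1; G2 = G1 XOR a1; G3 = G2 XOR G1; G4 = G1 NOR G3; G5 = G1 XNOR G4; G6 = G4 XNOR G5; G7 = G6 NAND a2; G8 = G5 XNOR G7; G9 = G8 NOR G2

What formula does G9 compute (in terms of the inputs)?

(((a2 XNOR a1) XNOR ((a2 XNOR a1) NOR (((a2 XNOR a1) XOR a1) XOR (a2 XNOR a1)))) XNOR ((((a2 XNOR a1) NOR (((a2 XNOR a1) XOR a1) XOR (a2 XNOR a1))) XNOR ((a2 XNOR a1) XNOR ((a2 XNOR a1) NOR (((a2 XNOR a1) XOR a1) XOR (a2 XNOR a1))))) NAND a2)) NOR ((a2 XNOR a1) XOR a1)

G1 = a2 XNOR a1
G2 = G1 XOR a1 = (a2 XNOR a1) XOR a1
G3 = G2 XOR G1 = ((a2 XNOR a1) XOR a1) XOR (a2 XNOR a1)
G4 = G1 NOR G3 = (a2 XNOR a1) NOR (((a2 XNOR a1) XOR a1) XOR (a2 XNOR a1))
G5 = G1 XNOR G4 = (a2 XNOR a1) XNOR ((a2 XNOR a1) NOR (((a2 XNOR a1) XOR a1) XOR (a2 XNOR a1)))
G6 = G4 XNOR G5 = ((a2 XNOR a1) NOR (((a2 XNOR a1) XOR a1) XOR (a2 XNOR a1))) XNOR ((a2 XNOR a1) XNOR ((a2 XNOR a1) NOR (((a2 XNOR a1) XOR a1) XOR (a2 XNOR a1))))
G7 = G6 NAND a2 = (((a2 XNOR a1) NOR (((a2 XNOR a1) XOR a1) XOR (a2 XNOR a1))) XNOR ((a2 XNOR a1) XNOR ((a2 XNOR a1) NOR (((a2 XNOR a1) XOR a1) XOR (a2 XNOR a1))))) NAND a2
G8 = G5 XNOR G7 = ((a2 XNOR a1) XNOR ((a2 XNOR a1) NOR (((a2 XNOR a1) XOR a1) XOR (a2 XNOR a1)))) XNOR ((((a2 XNOR a1) NOR (((a2 XNOR a1) XOR a1) XOR (a2 XNOR a1))) XNOR ((a2 XNOR a1) XNOR ((a2 XNOR a1) NOR (((a2 XNOR a1) XOR a1) XOR (a2 XNOR a1))))) NAND a2)
G9 = G8 NOR G2 = (((a2 XNOR a1) XNOR ((a2 XNOR a1) NOR (((a2 XNOR a1) XOR a1) XOR (a2 XNOR a1)))) XNOR ((((a2 XNOR a1) NOR (((a2 XNOR a1) XOR a1) XOR (a2 XNOR a1))) XNOR ((a2 XNOR a1) XNOR ((a2 XNOR a1) NOR (((a2 XNOR a1) XOR a1) XOR (a2 XNOR a1))))) NAND a2)) NOR ((a2 XNOR a1) XOR a1)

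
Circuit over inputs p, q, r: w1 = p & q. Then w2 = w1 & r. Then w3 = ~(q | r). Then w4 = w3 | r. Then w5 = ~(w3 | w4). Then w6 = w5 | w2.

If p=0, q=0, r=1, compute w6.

w1 = 0 & 0 = 0
w2 = 0 & 1 = 0
w3 = ~(0 | 1) = 0
w4 = 0 | 1 = 1
w5 = ~(0 | 1) = 0
w6 = 0 | 0 = 0

0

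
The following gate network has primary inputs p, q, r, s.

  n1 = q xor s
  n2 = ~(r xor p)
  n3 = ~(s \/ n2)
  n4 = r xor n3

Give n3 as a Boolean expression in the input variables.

n2 = ~(r xor p)
n3 = ~(s \/ n2) = ~(s \/ (~(r xor p)))

~(s \/ (~(r xor p)))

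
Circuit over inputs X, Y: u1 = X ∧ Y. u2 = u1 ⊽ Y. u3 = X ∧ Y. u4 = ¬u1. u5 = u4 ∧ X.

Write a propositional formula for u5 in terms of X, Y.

u1 = X ∧ Y
u4 = ¬u1 = ¬(X ∧ Y)
u5 = u4 ∧ X = ¬(X ∧ Y) ∧ X

¬(X ∧ Y) ∧ X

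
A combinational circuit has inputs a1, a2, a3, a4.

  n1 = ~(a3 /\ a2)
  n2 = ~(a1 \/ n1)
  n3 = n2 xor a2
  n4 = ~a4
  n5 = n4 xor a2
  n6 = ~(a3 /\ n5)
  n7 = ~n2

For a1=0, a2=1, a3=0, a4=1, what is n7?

n1 = ~(0 /\ 1) = 1
n2 = ~(0 \/ 1) = 0
n7 = ~0 = 1

1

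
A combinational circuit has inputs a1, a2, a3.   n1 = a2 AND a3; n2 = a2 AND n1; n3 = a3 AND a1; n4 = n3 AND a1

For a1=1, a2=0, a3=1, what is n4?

1

n3 = 1 AND 1 = 1
n4 = 1 AND 1 = 1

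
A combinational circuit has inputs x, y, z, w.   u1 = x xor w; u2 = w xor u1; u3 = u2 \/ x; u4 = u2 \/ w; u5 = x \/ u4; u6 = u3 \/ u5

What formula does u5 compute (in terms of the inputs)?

x \/ ((w xor (x xor w)) \/ w)

u1 = x xor w
u2 = w xor u1 = w xor (x xor w)
u4 = u2 \/ w = (w xor (x xor w)) \/ w
u5 = x \/ u4 = x \/ ((w xor (x xor w)) \/ w)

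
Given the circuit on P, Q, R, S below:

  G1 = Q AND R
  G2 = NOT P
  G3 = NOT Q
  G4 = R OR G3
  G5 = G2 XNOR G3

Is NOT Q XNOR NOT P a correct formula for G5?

G2 = NOT P
G3 = NOT Q
G5 = G2 XNOR G3 = NOT P XNOR NOT Q
At P=0, Q=1, R=0, S=0: circuit gives 0, formula gives 0.
At P=0, Q=0, R=0, S=0: circuit gives 1, formula gives 1.
Agrees on all 16 inputs.

Yes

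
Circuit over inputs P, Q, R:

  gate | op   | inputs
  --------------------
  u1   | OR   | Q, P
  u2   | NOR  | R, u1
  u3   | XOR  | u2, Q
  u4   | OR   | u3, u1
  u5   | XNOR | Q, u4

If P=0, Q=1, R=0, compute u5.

u1 = 1 OR 0 = 1
u2 = 0 NOR 1 = 0
u3 = 0 XOR 1 = 1
u4 = 1 OR 1 = 1
u5 = 1 XNOR 1 = 1

1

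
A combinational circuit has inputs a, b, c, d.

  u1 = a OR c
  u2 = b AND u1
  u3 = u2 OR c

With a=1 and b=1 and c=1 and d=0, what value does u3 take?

u1 = 1 OR 1 = 1
u2 = 1 AND 1 = 1
u3 = 1 OR 1 = 1

1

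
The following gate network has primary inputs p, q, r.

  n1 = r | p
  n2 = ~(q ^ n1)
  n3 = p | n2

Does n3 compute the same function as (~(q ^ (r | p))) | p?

n1 = r | p
n2 = ~(q ^ n1) = ~(q ^ (r | p))
n3 = p | n2 = p | (~(q ^ (r | p)))
At p=0, q=0, r=1: circuit gives 0, formula gives 0.
At p=0, q=0, r=0: circuit gives 1, formula gives 1.
Agrees on all 8 inputs.

Yes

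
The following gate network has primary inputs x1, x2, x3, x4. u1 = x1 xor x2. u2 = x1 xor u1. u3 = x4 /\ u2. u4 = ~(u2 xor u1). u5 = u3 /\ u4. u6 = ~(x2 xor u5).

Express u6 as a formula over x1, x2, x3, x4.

~(x2 xor ((x4 /\ (x1 xor (x1 xor x2))) /\ (~((x1 xor (x1 xor x2)) xor (x1 xor x2)))))

u1 = x1 xor x2
u2 = x1 xor u1 = x1 xor (x1 xor x2)
u3 = x4 /\ u2 = x4 /\ (x1 xor (x1 xor x2))
u4 = ~(u2 xor u1) = ~((x1 xor (x1 xor x2)) xor (x1 xor x2))
u5 = u3 /\ u4 = (x4 /\ (x1 xor (x1 xor x2))) /\ (~((x1 xor (x1 xor x2)) xor (x1 xor x2)))
u6 = ~(x2 xor u5) = ~(x2 xor ((x4 /\ (x1 xor (x1 xor x2))) /\ (~((x1 xor (x1 xor x2)) xor (x1 xor x2)))))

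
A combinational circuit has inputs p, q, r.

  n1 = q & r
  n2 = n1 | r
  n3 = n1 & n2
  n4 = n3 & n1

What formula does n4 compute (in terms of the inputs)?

n1 = q & r
n2 = n1 | r = (q & r) | r
n3 = n1 & n2 = (q & r) & ((q & r) | r)
n4 = n3 & n1 = ((q & r) & ((q & r) | r)) & (q & r)

((q & r) & ((q & r) | r)) & (q & r)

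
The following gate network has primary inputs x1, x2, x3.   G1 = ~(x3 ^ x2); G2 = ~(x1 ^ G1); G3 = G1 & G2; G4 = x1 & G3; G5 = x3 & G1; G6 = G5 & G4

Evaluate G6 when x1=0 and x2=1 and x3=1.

0

G1 = ~(1 ^ 1) = 1
G2 = ~(0 ^ 1) = 0
G3 = 1 & 0 = 0
G4 = 0 & 0 = 0
G5 = 1 & 1 = 1
G6 = 1 & 0 = 0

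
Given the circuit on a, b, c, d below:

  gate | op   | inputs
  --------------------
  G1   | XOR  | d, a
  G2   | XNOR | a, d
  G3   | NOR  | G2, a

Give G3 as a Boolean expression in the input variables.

G2 = a XNOR d
G3 = G2 NOR a = (a XNOR d) NOR a

(a XNOR d) NOR a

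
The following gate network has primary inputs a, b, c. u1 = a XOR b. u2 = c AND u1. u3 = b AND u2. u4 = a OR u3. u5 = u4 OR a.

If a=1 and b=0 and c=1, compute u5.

1

u1 = 1 XOR 0 = 1
u2 = 1 AND 1 = 1
u3 = 0 AND 1 = 0
u4 = 1 OR 0 = 1
u5 = 1 OR 1 = 1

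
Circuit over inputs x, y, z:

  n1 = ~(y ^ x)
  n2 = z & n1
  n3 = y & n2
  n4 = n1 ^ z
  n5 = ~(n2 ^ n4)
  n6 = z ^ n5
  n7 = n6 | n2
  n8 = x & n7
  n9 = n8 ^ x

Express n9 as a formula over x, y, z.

(x & ((z ^ (~((z & (~(y ^ x))) ^ ((~(y ^ x)) ^ z)))) | (z & (~(y ^ x))))) ^ x

n1 = ~(y ^ x)
n2 = z & n1 = z & (~(y ^ x))
n4 = n1 ^ z = (~(y ^ x)) ^ z
n5 = ~(n2 ^ n4) = ~((z & (~(y ^ x))) ^ ((~(y ^ x)) ^ z))
n6 = z ^ n5 = z ^ (~((z & (~(y ^ x))) ^ ((~(y ^ x)) ^ z)))
n7 = n6 | n2 = (z ^ (~((z & (~(y ^ x))) ^ ((~(y ^ x)) ^ z)))) | (z & (~(y ^ x)))
n8 = x & n7 = x & ((z ^ (~((z & (~(y ^ x))) ^ ((~(y ^ x)) ^ z)))) | (z & (~(y ^ x))))
n9 = n8 ^ x = (x & ((z ^ (~((z & (~(y ^ x))) ^ ((~(y ^ x)) ^ z)))) | (z & (~(y ^ x))))) ^ x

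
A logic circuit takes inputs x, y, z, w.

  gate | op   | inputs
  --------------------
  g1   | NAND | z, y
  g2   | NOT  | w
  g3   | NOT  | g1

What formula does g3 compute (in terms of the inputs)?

g1 = z NAND y
g3 = NOT g1 = NOT (z NAND y)

NOT (z NAND y)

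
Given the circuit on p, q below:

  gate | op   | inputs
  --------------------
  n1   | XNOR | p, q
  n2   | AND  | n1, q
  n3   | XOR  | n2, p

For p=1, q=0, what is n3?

n1 = 1 XNOR 0 = 0
n2 = 0 AND 0 = 0
n3 = 0 XOR 1 = 1

1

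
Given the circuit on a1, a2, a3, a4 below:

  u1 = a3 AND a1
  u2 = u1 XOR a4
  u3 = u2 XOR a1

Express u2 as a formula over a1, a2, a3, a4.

(a3 AND a1) XOR a4

u1 = a3 AND a1
u2 = u1 XOR a4 = (a3 AND a1) XOR a4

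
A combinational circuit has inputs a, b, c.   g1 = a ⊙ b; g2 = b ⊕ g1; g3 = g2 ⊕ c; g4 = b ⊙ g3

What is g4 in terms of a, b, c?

b ⊙ ((b ⊕ (a ⊙ b)) ⊕ c)

g1 = a ⊙ b
g2 = b ⊕ g1 = b ⊕ (a ⊙ b)
g3 = g2 ⊕ c = (b ⊕ (a ⊙ b)) ⊕ c
g4 = b ⊙ g3 = b ⊙ ((b ⊕ (a ⊙ b)) ⊕ c)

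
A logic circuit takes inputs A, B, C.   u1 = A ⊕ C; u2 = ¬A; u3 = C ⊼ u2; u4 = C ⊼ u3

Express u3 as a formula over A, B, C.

u2 = ¬A
u3 = C ⊼ u2 = C ⊼ ¬A

C ⊼ ¬A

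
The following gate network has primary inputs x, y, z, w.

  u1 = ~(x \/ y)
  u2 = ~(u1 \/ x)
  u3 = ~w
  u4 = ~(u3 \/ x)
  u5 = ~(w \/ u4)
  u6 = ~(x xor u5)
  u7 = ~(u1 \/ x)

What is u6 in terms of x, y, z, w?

~(x xor (~(w \/ (~(~w \/ x)))))

u3 = ~w
u4 = ~(u3 \/ x) = ~(~w \/ x)
u5 = ~(w \/ u4) = ~(w \/ (~(~w \/ x)))
u6 = ~(x xor u5) = ~(x xor (~(w \/ (~(~w \/ x)))))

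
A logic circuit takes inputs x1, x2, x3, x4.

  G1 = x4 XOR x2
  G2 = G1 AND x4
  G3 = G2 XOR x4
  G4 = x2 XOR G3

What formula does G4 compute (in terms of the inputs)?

x2 XOR (((x4 XOR x2) AND x4) XOR x4)

G1 = x4 XOR x2
G2 = G1 AND x4 = (x4 XOR x2) AND x4
G3 = G2 XOR x4 = ((x4 XOR x2) AND x4) XOR x4
G4 = x2 XOR G3 = x2 XOR (((x4 XOR x2) AND x4) XOR x4)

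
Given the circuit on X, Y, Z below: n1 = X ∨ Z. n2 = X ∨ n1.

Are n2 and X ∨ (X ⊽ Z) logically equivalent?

n1 = X ∨ Z
n2 = X ∨ n1 = X ∨ (X ∨ Z)
At X=0, Y=0, Z=0: circuit gives 0, formula gives 1.

No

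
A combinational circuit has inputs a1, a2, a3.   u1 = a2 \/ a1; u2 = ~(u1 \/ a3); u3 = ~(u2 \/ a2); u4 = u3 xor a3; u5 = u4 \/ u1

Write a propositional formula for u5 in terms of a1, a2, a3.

((~((~((a2 \/ a1) \/ a3)) \/ a2)) xor a3) \/ (a2 \/ a1)

u1 = a2 \/ a1
u2 = ~(u1 \/ a3) = ~((a2 \/ a1) \/ a3)
u3 = ~(u2 \/ a2) = ~((~((a2 \/ a1) \/ a3)) \/ a2)
u4 = u3 xor a3 = (~((~((a2 \/ a1) \/ a3)) \/ a2)) xor a3
u5 = u4 \/ u1 = ((~((~((a2 \/ a1) \/ a3)) \/ a2)) xor a3) \/ (a2 \/ a1)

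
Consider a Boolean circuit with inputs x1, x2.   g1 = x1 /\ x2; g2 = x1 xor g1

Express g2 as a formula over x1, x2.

g1 = x1 /\ x2
g2 = x1 xor g1 = x1 xor (x1 /\ x2)

x1 xor (x1 /\ x2)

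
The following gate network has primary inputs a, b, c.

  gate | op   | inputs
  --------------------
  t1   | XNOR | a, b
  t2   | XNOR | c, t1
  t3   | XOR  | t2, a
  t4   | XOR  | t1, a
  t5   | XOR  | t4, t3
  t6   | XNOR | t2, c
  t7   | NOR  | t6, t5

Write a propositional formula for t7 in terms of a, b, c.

((c XNOR (a XNOR b)) XNOR c) NOR (((a XNOR b) XOR a) XOR ((c XNOR (a XNOR b)) XOR a))

t1 = a XNOR b
t2 = c XNOR t1 = c XNOR (a XNOR b)
t3 = t2 XOR a = (c XNOR (a XNOR b)) XOR a
t4 = t1 XOR a = (a XNOR b) XOR a
t5 = t4 XOR t3 = ((a XNOR b) XOR a) XOR ((c XNOR (a XNOR b)) XOR a)
t6 = t2 XNOR c = (c XNOR (a XNOR b)) XNOR c
t7 = t6 NOR t5 = ((c XNOR (a XNOR b)) XNOR c) NOR (((a XNOR b) XOR a) XOR ((c XNOR (a XNOR b)) XOR a))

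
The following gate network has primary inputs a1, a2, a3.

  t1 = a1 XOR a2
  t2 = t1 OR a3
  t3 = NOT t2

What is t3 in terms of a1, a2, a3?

NOT ((a1 XOR a2) OR a3)

t1 = a1 XOR a2
t2 = t1 OR a3 = (a1 XOR a2) OR a3
t3 = NOT t2 = NOT ((a1 XOR a2) OR a3)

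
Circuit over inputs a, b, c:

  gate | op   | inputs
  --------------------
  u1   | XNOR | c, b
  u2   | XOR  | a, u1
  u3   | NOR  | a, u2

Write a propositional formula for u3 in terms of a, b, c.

u1 = c XNOR b
u2 = a XOR u1 = a XOR (c XNOR b)
u3 = a NOR u2 = a NOR (a XOR (c XNOR b))

a NOR (a XOR (c XNOR b))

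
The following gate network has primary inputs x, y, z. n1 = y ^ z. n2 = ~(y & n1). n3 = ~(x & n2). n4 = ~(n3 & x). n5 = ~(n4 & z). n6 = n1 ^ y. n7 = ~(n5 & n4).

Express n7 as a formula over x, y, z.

n1 = y ^ z
n2 = ~(y & n1) = ~(y & (y ^ z))
n3 = ~(x & n2) = ~(x & (~(y & (y ^ z))))
n4 = ~(n3 & x) = ~((~(x & (~(y & (y ^ z))))) & x)
n5 = ~(n4 & z) = ~((~((~(x & (~(y & (y ^ z))))) & x)) & z)
n7 = ~(n5 & n4) = ~((~((~((~(x & (~(y & (y ^ z))))) & x)) & z)) & (~((~(x & (~(y & (y ^ z))))) & x)))

~((~((~((~(x & (~(y & (y ^ z))))) & x)) & z)) & (~((~(x & (~(y & (y ^ z))))) & x)))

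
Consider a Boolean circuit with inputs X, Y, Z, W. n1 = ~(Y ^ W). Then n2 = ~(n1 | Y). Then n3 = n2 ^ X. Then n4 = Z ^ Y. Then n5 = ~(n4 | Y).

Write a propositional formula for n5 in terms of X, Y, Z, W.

n4 = Z ^ Y
n5 = ~(n4 | Y) = ~((Z ^ Y) | Y)

~((Z ^ Y) | Y)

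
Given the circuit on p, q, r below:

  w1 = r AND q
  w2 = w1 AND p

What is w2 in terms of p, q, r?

(r AND q) AND p

w1 = r AND q
w2 = w1 AND p = (r AND q) AND p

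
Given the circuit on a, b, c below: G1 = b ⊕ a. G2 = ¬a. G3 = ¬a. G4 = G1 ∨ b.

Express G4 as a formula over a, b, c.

G1 = b ⊕ a
G4 = G1 ∨ b = (b ⊕ a) ∨ b

(b ⊕ a) ∨ b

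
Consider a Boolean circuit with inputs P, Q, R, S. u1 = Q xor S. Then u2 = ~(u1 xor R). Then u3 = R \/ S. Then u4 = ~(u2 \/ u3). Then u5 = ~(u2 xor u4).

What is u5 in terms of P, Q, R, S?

~((~((Q xor S) xor R)) xor (~((~((Q xor S) xor R)) \/ (R \/ S))))

u1 = Q xor S
u2 = ~(u1 xor R) = ~((Q xor S) xor R)
u3 = R \/ S
u4 = ~(u2 \/ u3) = ~((~((Q xor S) xor R)) \/ (R \/ S))
u5 = ~(u2 xor u4) = ~((~((Q xor S) xor R)) xor (~((~((Q xor S) xor R)) \/ (R \/ S))))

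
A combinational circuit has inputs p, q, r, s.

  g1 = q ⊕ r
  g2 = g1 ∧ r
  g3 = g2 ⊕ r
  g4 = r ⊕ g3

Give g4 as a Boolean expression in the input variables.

g1 = q ⊕ r
g2 = g1 ∧ r = (q ⊕ r) ∧ r
g3 = g2 ⊕ r = ((q ⊕ r) ∧ r) ⊕ r
g4 = r ⊕ g3 = r ⊕ (((q ⊕ r) ∧ r) ⊕ r)

r ⊕ (((q ⊕ r) ∧ r) ⊕ r)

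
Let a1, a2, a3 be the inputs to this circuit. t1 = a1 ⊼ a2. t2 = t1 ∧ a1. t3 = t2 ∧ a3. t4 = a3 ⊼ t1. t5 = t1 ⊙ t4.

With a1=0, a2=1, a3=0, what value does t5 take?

t1 = 0 ⊼ 1 = 1
t4 = 0 ⊼ 1 = 1
t5 = 1 ⊙ 1 = 1

1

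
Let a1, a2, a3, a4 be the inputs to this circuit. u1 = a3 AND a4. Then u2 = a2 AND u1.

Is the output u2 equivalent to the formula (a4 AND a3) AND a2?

u1 = a3 AND a4
u2 = a2 AND u1 = a2 AND (a3 AND a4)
At a1=0, a2=0, a3=0, a4=0: circuit gives 0, formula gives 0.
At a1=0, a2=1, a3=1, a4=1: circuit gives 1, formula gives 1.
Agrees on all 16 inputs.

Yes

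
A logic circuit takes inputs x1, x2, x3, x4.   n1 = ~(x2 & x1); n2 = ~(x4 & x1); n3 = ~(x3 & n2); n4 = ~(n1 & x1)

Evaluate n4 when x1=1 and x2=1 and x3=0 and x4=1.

n1 = ~(1 & 1) = 0
n4 = ~(0 & 1) = 1

1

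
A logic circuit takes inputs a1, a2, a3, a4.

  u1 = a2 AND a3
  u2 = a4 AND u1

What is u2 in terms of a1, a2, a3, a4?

a4 AND (a2 AND a3)

u1 = a2 AND a3
u2 = a4 AND u1 = a4 AND (a2 AND a3)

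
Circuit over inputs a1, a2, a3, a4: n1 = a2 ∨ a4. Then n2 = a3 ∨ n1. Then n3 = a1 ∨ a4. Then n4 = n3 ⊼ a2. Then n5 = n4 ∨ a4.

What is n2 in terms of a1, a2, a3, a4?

a3 ∨ (a2 ∨ a4)

n1 = a2 ∨ a4
n2 = a3 ∨ n1 = a3 ∨ (a2 ∨ a4)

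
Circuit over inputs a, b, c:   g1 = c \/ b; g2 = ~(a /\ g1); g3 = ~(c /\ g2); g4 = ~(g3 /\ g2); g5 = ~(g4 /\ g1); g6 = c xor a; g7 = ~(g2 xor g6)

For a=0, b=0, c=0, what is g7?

g1 = 0 \/ 0 = 0
g2 = ~(0 /\ 0) = 1
g6 = 0 xor 0 = 0
g7 = ~(1 xor 0) = 0

0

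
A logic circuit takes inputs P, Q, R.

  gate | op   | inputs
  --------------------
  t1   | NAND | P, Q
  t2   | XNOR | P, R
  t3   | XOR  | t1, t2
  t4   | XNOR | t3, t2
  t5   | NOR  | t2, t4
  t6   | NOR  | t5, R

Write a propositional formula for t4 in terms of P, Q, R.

((P NAND Q) XOR (P XNOR R)) XNOR (P XNOR R)

t1 = P NAND Q
t2 = P XNOR R
t3 = t1 XOR t2 = (P NAND Q) XOR (P XNOR R)
t4 = t3 XNOR t2 = ((P NAND Q) XOR (P XNOR R)) XNOR (P XNOR R)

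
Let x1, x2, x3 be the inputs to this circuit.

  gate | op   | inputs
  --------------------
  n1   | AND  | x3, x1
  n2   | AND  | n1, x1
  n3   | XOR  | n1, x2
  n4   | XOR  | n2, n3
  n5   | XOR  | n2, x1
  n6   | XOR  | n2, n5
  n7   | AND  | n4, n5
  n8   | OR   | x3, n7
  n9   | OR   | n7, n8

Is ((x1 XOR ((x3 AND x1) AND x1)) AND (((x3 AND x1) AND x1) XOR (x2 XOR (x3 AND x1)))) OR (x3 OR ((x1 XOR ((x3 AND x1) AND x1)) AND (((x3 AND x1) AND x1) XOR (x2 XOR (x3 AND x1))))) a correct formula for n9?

n1 = x3 AND x1
n2 = n1 AND x1 = (x3 AND x1) AND x1
n3 = n1 XOR x2 = (x3 AND x1) XOR x2
n4 = n2 XOR n3 = ((x3 AND x1) AND x1) XOR ((x3 AND x1) XOR x2)
n5 = n2 XOR x1 = ((x3 AND x1) AND x1) XOR x1
n7 = n4 AND n5 = (((x3 AND x1) AND x1) XOR ((x3 AND x1) XOR x2)) AND (((x3 AND x1) AND x1) XOR x1)
n8 = x3 OR n7 = x3 OR ((((x3 AND x1) AND x1) XOR ((x3 AND x1) XOR x2)) AND (((x3 AND x1) AND x1) XOR x1))
n9 = n7 OR n8 = ((((x3 AND x1) AND x1) XOR ((x3 AND x1) XOR x2)) AND (((x3 AND x1) AND x1) XOR x1)) OR (x3 OR ((((x3 AND x1) AND x1) XOR ((x3 AND x1) XOR x2)) AND (((x3 AND x1) AND x1) XOR x1)))
At x1=0, x2=0, x3=0: circuit gives 0, formula gives 0.
At x1=0, x2=0, x3=1: circuit gives 1, formula gives 1.
Agrees on all 8 inputs.

Yes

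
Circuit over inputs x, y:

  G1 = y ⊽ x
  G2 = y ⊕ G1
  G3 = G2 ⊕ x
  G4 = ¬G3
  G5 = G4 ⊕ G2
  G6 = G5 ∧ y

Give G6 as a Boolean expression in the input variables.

G1 = y ⊽ x
G2 = y ⊕ G1 = y ⊕ (y ⊽ x)
G3 = G2 ⊕ x = (y ⊕ (y ⊽ x)) ⊕ x
G4 = ¬G3 = ¬((y ⊕ (y ⊽ x)) ⊕ x)
G5 = G4 ⊕ G2 = ¬((y ⊕ (y ⊽ x)) ⊕ x) ⊕ (y ⊕ (y ⊽ x))
G6 = G5 ∧ y = (¬((y ⊕ (y ⊽ x)) ⊕ x) ⊕ (y ⊕ (y ⊽ x))) ∧ y

(¬((y ⊕ (y ⊽ x)) ⊕ x) ⊕ (y ⊕ (y ⊽ x))) ∧ y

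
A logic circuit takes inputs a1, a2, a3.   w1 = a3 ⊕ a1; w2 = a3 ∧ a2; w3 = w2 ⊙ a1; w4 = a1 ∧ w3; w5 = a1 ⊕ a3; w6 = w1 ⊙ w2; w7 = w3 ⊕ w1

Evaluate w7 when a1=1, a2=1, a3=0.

1

w1 = 0 ⊕ 1 = 1
w2 = 0 ∧ 1 = 0
w3 = 0 ⊙ 1 = 0
w7 = 0 ⊕ 1 = 1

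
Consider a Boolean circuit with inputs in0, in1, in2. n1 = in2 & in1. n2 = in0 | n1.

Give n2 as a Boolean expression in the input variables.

n1 = in2 & in1
n2 = in0 | n1 = in0 | (in2 & in1)

in0 | (in2 & in1)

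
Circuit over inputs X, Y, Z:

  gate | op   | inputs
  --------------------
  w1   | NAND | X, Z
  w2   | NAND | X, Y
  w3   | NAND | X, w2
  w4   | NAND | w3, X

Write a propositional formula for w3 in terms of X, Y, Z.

X NAND (X NAND Y)

w2 = X NAND Y
w3 = X NAND w2 = X NAND (X NAND Y)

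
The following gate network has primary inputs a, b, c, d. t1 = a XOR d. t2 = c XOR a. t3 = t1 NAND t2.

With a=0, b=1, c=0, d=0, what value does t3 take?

1

t1 = 0 XOR 0 = 0
t2 = 0 XOR 0 = 0
t3 = 0 NAND 0 = 1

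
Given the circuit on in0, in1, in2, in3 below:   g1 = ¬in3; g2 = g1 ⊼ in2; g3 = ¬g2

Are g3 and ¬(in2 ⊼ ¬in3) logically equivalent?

g1 = ¬in3
g2 = g1 ⊼ in2 = ¬in3 ⊼ in2
g3 = ¬g2 = ¬(¬in3 ⊼ in2)
At in0=0, in1=0, in2=0, in3=0: circuit gives 0, formula gives 0.
At in0=0, in1=0, in2=1, in3=0: circuit gives 1, formula gives 1.
Agrees on all 16 inputs.

Yes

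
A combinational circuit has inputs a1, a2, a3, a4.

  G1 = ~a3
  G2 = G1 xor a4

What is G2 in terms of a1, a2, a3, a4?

G1 = ~a3
G2 = G1 xor a4 = ~a3 xor a4

~a3 xor a4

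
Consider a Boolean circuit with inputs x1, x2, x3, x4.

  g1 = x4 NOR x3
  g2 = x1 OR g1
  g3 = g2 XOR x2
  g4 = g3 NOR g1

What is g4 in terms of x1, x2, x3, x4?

((x1 OR (x4 NOR x3)) XOR x2) NOR (x4 NOR x3)

g1 = x4 NOR x3
g2 = x1 OR g1 = x1 OR (x4 NOR x3)
g3 = g2 XOR x2 = (x1 OR (x4 NOR x3)) XOR x2
g4 = g3 NOR g1 = ((x1 OR (x4 NOR x3)) XOR x2) NOR (x4 NOR x3)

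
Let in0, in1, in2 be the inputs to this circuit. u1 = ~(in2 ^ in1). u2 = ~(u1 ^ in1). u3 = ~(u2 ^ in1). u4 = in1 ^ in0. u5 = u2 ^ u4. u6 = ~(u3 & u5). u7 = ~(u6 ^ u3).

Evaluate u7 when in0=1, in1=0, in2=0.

u1 = ~(0 ^ 0) = 1
u2 = ~(1 ^ 0) = 0
u3 = ~(0 ^ 0) = 1
u4 = 0 ^ 1 = 1
u5 = 0 ^ 1 = 1
u6 = ~(1 & 1) = 0
u7 = ~(0 ^ 1) = 0

0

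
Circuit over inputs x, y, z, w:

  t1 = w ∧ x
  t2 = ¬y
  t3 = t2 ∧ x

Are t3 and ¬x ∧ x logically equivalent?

t2 = ¬y
t3 = t2 ∧ x = ¬y ∧ x
At x=1, y=0, z=0, w=0: circuit gives 1, formula gives 0.

No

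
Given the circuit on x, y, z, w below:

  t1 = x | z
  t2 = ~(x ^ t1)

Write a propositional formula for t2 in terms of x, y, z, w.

~(x ^ (x | z))

t1 = x | z
t2 = ~(x ^ t1) = ~(x ^ (x | z))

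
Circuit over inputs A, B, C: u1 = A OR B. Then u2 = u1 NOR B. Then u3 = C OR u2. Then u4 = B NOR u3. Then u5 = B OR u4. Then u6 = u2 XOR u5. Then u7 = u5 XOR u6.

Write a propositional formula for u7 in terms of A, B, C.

u1 = A OR B
u2 = u1 NOR B = (A OR B) NOR B
u3 = C OR u2 = C OR ((A OR B) NOR B)
u4 = B NOR u3 = B NOR (C OR ((A OR B) NOR B))
u5 = B OR u4 = B OR (B NOR (C OR ((A OR B) NOR B)))
u6 = u2 XOR u5 = ((A OR B) NOR B) XOR (B OR (B NOR (C OR ((A OR B) NOR B))))
u7 = u5 XOR u6 = (B OR (B NOR (C OR ((A OR B) NOR B)))) XOR (((A OR B) NOR B) XOR (B OR (B NOR (C OR ((A OR B) NOR B)))))

(B OR (B NOR (C OR ((A OR B) NOR B)))) XOR (((A OR B) NOR B) XOR (B OR (B NOR (C OR ((A OR B) NOR B)))))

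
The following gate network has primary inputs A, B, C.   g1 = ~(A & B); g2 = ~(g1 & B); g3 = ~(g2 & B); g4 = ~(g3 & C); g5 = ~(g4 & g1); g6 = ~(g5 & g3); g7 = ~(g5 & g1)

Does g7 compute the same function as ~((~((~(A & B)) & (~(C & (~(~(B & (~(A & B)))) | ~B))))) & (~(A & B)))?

g1 = ~(A & B)
g2 = ~(g1 & B) = ~((~(A & B)) & B)
g3 = ~(g2 & B) = ~((~((~(A & B)) & B)) & B)
g4 = ~(g3 & C) = ~((~((~((~(A & B)) & B)) & B)) & C)
g5 = ~(g4 & g1) = ~((~((~((~((~(A & B)) & B)) & B)) & C)) & (~(A & B)))
g7 = ~(g5 & g1) = ~((~((~((~((~((~(A & B)) & B)) & B)) & C)) & (~(A & B)))) & (~(A & B)))
At A=0, B=0, C=1: circuit gives 0, formula gives 0.
At A=0, B=0, C=0: circuit gives 1, formula gives 1.
Agrees on all 8 inputs.

Yes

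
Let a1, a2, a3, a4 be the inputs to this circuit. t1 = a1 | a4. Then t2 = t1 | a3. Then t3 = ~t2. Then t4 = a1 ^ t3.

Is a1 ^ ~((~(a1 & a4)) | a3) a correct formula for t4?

t1 = a1 | a4
t2 = t1 | a3 = (a1 | a4) | a3
t3 = ~t2 = ~((a1 | a4) | a3)
t4 = a1 ^ t3 = a1 ^ ~((a1 | a4) | a3)
At a1=0, a2=0, a3=0, a4=0: circuit gives 1, formula gives 0.

No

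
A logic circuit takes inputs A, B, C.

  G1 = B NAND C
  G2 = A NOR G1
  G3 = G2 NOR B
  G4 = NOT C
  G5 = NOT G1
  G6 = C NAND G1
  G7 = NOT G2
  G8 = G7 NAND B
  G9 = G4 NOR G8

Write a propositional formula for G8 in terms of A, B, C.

G1 = B NAND C
G2 = A NOR G1 = A NOR (B NAND C)
G7 = NOT G2 = NOT (A NOR (B NAND C))
G8 = G7 NAND B = NOT (A NOR (B NAND C)) NAND B

NOT (A NOR (B NAND C)) NAND B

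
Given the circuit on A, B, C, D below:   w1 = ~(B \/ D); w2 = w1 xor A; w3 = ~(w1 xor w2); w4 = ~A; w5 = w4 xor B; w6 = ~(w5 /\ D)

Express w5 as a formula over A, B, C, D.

w4 = ~A
w5 = w4 xor B = ~A xor B

~A xor B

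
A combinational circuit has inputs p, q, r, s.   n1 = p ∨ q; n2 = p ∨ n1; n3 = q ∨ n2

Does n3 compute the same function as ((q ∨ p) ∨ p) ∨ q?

Yes

n1 = p ∨ q
n2 = p ∨ n1 = p ∨ (p ∨ q)
n3 = q ∨ n2 = q ∨ (p ∨ (p ∨ q))
At p=0, q=0, r=0, s=0: circuit gives 0, formula gives 0.
At p=0, q=1, r=0, s=0: circuit gives 1, formula gives 1.
Agrees on all 16 inputs.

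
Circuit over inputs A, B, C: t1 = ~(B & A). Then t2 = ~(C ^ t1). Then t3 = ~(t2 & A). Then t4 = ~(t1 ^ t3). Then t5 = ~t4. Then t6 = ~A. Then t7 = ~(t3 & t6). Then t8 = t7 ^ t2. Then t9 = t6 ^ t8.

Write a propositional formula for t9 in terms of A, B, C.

t1 = ~(B & A)
t2 = ~(C ^ t1) = ~(C ^ (~(B & A)))
t3 = ~(t2 & A) = ~((~(C ^ (~(B & A)))) & A)
t6 = ~A
t7 = ~(t3 & t6) = ~((~((~(C ^ (~(B & A)))) & A)) & ~A)
t8 = t7 ^ t2 = (~((~((~(C ^ (~(B & A)))) & A)) & ~A)) ^ (~(C ^ (~(B & A))))
t9 = t6 ^ t8 = ~A ^ ((~((~((~(C ^ (~(B & A)))) & A)) & ~A)) ^ (~(C ^ (~(B & A)))))

~A ^ ((~((~((~(C ^ (~(B & A)))) & A)) & ~A)) ^ (~(C ^ (~(B & A)))))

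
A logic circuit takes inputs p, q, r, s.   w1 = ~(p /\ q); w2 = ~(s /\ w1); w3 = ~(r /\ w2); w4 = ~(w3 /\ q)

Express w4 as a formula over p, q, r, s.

~((~(r /\ (~(s /\ (~(p /\ q)))))) /\ q)

w1 = ~(p /\ q)
w2 = ~(s /\ w1) = ~(s /\ (~(p /\ q)))
w3 = ~(r /\ w2) = ~(r /\ (~(s /\ (~(p /\ q)))))
w4 = ~(w3 /\ q) = ~((~(r /\ (~(s /\ (~(p /\ q)))))) /\ q)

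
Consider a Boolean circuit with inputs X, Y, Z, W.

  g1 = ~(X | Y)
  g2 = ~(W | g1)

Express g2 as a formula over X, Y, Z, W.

~(W | (~(X | Y)))

g1 = ~(X | Y)
g2 = ~(W | g1) = ~(W | (~(X | Y)))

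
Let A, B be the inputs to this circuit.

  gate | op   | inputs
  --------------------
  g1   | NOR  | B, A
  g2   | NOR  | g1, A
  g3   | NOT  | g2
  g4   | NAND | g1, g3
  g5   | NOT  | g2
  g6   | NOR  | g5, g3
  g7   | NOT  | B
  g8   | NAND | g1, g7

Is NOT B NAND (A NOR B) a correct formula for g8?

g1 = B NOR A
g7 = NOT B
g8 = g1 NAND g7 = (B NOR A) NAND NOT B
At A=0, B=0: circuit gives 0, formula gives 0.
At A=0, B=1: circuit gives 1, formula gives 1.
Agrees on all 4 inputs.

Yes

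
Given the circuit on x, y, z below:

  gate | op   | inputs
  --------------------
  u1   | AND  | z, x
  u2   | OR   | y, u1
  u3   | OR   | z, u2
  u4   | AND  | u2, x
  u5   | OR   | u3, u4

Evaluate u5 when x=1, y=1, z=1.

1

u1 = 1 AND 1 = 1
u2 = 1 OR 1 = 1
u3 = 1 OR 1 = 1
u4 = 1 AND 1 = 1
u5 = 1 OR 1 = 1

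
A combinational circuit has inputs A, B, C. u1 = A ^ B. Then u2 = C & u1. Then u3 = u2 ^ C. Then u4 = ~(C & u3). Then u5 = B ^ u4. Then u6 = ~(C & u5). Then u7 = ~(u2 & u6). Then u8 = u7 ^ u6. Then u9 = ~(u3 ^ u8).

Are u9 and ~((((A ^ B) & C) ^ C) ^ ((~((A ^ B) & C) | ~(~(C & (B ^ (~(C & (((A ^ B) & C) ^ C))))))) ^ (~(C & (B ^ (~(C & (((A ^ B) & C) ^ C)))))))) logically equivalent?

u1 = A ^ B
u2 = C & u1 = C & (A ^ B)
u3 = u2 ^ C = (C & (A ^ B)) ^ C
u4 = ~(C & u3) = ~(C & ((C & (A ^ B)) ^ C))
u5 = B ^ u4 = B ^ (~(C & ((C & (A ^ B)) ^ C)))
u6 = ~(C & u5) = ~(C & (B ^ (~(C & ((C & (A ^ B)) ^ C)))))
u7 = ~(u2 & u6) = ~((C & (A ^ B)) & (~(C & (B ^ (~(C & ((C & (A ^ B)) ^ C)))))))
u8 = u7 ^ u6 = (~((C & (A ^ B)) & (~(C & (B ^ (~(C & ((C & (A ^ B)) ^ C)))))))) ^ (~(C & (B ^ (~(C & ((C & (A ^ B)) ^ C))))))
u9 = ~(u3 ^ u8) = ~(((C & (A ^ B)) ^ C) ^ ((~((C & (A ^ B)) & (~(C & (B ^ (~(C & ((C & (A ^ B)) ^ C)))))))) ^ (~(C & (B ^ (~(C & ((C & (A ^ B)) ^ C))))))))
At A=0, B=0, C=1: circuit gives 0, formula gives 0.
At A=0, B=0, C=0: circuit gives 1, formula gives 1.
Agrees on all 8 inputs.

Yes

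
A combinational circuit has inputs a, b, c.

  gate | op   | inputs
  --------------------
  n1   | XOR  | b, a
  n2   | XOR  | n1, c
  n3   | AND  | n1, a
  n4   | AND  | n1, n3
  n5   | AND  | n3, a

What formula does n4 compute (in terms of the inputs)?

(b XOR a) AND ((b XOR a) AND a)

n1 = b XOR a
n3 = n1 AND a = (b XOR a) AND a
n4 = n1 AND n3 = (b XOR a) AND ((b XOR a) AND a)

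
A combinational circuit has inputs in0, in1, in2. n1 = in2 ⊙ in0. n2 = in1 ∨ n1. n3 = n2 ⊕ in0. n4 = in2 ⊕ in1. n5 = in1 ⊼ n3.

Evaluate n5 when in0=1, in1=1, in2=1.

n1 = 1 ⊙ 1 = 1
n2 = 1 ∨ 1 = 1
n3 = 1 ⊕ 1 = 0
n5 = 1 ⊼ 0 = 1

1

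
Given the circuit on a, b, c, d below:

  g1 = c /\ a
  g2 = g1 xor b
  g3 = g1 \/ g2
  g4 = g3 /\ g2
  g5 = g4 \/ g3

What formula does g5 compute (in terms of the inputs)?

g1 = c /\ a
g2 = g1 xor b = (c /\ a) xor b
g3 = g1 \/ g2 = (c /\ a) \/ ((c /\ a) xor b)
g4 = g3 /\ g2 = ((c /\ a) \/ ((c /\ a) xor b)) /\ ((c /\ a) xor b)
g5 = g4 \/ g3 = (((c /\ a) \/ ((c /\ a) xor b)) /\ ((c /\ a) xor b)) \/ ((c /\ a) \/ ((c /\ a) xor b))

(((c /\ a) \/ ((c /\ a) xor b)) /\ ((c /\ a) xor b)) \/ ((c /\ a) \/ ((c /\ a) xor b))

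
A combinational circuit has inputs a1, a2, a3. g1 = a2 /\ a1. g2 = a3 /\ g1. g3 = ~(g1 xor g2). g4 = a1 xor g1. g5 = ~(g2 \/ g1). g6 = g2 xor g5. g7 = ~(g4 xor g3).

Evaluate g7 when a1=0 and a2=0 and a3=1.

0

g1 = 0 /\ 0 = 0
g2 = 1 /\ 0 = 0
g3 = ~(0 xor 0) = 1
g4 = 0 xor 0 = 0
g7 = ~(0 xor 1) = 0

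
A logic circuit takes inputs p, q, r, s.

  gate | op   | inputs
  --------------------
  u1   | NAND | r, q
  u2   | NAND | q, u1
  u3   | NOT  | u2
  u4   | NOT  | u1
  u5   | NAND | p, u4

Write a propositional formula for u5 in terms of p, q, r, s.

u1 = r NAND q
u4 = NOT u1 = NOT (r NAND q)
u5 = p NAND u4 = p NAND NOT (r NAND q)

p NAND NOT (r NAND q)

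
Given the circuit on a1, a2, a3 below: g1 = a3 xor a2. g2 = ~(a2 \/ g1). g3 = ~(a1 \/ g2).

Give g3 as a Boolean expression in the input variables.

g1 = a3 xor a2
g2 = ~(a2 \/ g1) = ~(a2 \/ (a3 xor a2))
g3 = ~(a1 \/ g2) = ~(a1 \/ (~(a2 \/ (a3 xor a2))))

~(a1 \/ (~(a2 \/ (a3 xor a2))))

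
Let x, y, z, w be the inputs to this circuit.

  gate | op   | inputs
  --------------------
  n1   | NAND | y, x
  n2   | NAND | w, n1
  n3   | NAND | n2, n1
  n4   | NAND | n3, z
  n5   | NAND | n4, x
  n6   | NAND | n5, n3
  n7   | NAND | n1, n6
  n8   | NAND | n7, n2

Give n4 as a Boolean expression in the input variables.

((w NAND (y NAND x)) NAND (y NAND x)) NAND z

n1 = y NAND x
n2 = w NAND n1 = w NAND (y NAND x)
n3 = n2 NAND n1 = (w NAND (y NAND x)) NAND (y NAND x)
n4 = n3 NAND z = ((w NAND (y NAND x)) NAND (y NAND x)) NAND z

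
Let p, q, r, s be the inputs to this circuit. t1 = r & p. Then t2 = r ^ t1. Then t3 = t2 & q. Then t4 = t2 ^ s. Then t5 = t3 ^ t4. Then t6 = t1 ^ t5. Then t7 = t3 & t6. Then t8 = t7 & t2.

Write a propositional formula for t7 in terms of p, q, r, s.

t1 = r & p
t2 = r ^ t1 = r ^ (r & p)
t3 = t2 & q = (r ^ (r & p)) & q
t4 = t2 ^ s = (r ^ (r & p)) ^ s
t5 = t3 ^ t4 = ((r ^ (r & p)) & q) ^ ((r ^ (r & p)) ^ s)
t6 = t1 ^ t5 = (r & p) ^ (((r ^ (r & p)) & q) ^ ((r ^ (r & p)) ^ s))
t7 = t3 & t6 = ((r ^ (r & p)) & q) & ((r & p) ^ (((r ^ (r & p)) & q) ^ ((r ^ (r & p)) ^ s)))

((r ^ (r & p)) & q) & ((r & p) ^ (((r ^ (r & p)) & q) ^ ((r ^ (r & p)) ^ s)))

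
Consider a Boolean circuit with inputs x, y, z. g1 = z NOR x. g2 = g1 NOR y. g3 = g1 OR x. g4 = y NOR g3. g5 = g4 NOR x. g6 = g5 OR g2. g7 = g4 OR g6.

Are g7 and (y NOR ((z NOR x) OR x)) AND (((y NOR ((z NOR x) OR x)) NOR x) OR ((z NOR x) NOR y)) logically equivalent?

No

g1 = z NOR x
g2 = g1 NOR y = (z NOR x) NOR y
g3 = g1 OR x = (z NOR x) OR x
g4 = y NOR g3 = y NOR ((z NOR x) OR x)
g5 = g4 NOR x = (y NOR ((z NOR x) OR x)) NOR x
g6 = g5 OR g2 = ((y NOR ((z NOR x) OR x)) NOR x) OR ((z NOR x) NOR y)
g7 = g4 OR g6 = (y NOR ((z NOR x) OR x)) OR (((y NOR ((z NOR x) OR x)) NOR x) OR ((z NOR x) NOR y))
At x=0, y=0, z=0: circuit gives 1, formula gives 0.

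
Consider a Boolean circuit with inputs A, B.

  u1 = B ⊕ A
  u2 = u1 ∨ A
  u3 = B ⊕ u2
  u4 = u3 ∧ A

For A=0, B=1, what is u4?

0

u1 = 1 ⊕ 0 = 1
u2 = 1 ∨ 0 = 1
u3 = 1 ⊕ 1 = 0
u4 = 0 ∧ 0 = 0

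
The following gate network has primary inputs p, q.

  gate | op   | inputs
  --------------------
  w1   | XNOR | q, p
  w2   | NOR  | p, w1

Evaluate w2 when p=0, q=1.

w1 = 1 XNOR 0 = 0
w2 = 0 NOR 0 = 1

1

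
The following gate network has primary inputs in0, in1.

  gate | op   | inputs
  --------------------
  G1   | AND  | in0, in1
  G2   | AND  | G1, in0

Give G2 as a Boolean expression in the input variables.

G1 = in0 AND in1
G2 = G1 AND in0 = (in0 AND in1) AND in0

(in0 AND in1) AND in0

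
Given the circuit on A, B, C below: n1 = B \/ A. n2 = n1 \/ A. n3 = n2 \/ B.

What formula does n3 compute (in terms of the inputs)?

((B \/ A) \/ A) \/ B

n1 = B \/ A
n2 = n1 \/ A = (B \/ A) \/ A
n3 = n2 \/ B = ((B \/ A) \/ A) \/ B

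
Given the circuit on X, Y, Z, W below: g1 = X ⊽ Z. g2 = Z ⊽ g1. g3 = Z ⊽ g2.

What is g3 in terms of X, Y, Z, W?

Z ⊽ (Z ⊽ (X ⊽ Z))

g1 = X ⊽ Z
g2 = Z ⊽ g1 = Z ⊽ (X ⊽ Z)
g3 = Z ⊽ g2 = Z ⊽ (Z ⊽ (X ⊽ Z))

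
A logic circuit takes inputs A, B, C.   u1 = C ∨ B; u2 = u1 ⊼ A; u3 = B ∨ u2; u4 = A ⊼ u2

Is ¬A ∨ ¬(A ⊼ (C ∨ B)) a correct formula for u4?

u1 = C ∨ B
u2 = u1 ⊼ A = (C ∨ B) ⊼ A
u4 = A ⊼ u2 = A ⊼ ((C ∨ B) ⊼ A)
At A=1, B=0, C=0: circuit gives 0, formula gives 0.
At A=0, B=0, C=0: circuit gives 1, formula gives 1.
Agrees on all 8 inputs.

Yes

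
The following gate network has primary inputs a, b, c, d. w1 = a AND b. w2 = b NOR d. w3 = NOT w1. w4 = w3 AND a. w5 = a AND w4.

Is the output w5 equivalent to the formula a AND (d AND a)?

w1 = a AND b
w3 = NOT w1 = NOT (a AND b)
w4 = w3 AND a = NOT (a AND b) AND a
w5 = a AND w4 = a AND (NOT (a AND b) AND a)
At a=1, b=0, c=0, d=0: circuit gives 1, formula gives 0.

No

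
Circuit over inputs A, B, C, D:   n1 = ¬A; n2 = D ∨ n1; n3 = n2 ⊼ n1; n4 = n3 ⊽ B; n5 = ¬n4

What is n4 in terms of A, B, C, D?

((D ∨ ¬A) ⊼ ¬A) ⊽ B

n1 = ¬A
n2 = D ∨ n1 = D ∨ ¬A
n3 = n2 ⊼ n1 = (D ∨ ¬A) ⊼ ¬A
n4 = n3 ⊽ B = ((D ∨ ¬A) ⊼ ¬A) ⊽ B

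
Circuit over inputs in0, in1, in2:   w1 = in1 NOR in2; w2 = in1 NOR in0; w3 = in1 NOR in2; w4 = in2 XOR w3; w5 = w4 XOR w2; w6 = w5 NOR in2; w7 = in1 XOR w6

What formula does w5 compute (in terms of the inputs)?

w2 = in1 NOR in0
w3 = in1 NOR in2
w4 = in2 XOR w3 = in2 XOR (in1 NOR in2)
w5 = w4 XOR w2 = (in2 XOR (in1 NOR in2)) XOR (in1 NOR in0)

(in2 XOR (in1 NOR in2)) XOR (in1 NOR in0)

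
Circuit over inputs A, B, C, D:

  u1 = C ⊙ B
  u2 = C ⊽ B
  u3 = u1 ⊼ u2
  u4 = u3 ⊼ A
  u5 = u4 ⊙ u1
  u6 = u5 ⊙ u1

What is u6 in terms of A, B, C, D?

u1 = C ⊙ B
u2 = C ⊽ B
u3 = u1 ⊼ u2 = (C ⊙ B) ⊼ (C ⊽ B)
u4 = u3 ⊼ A = ((C ⊙ B) ⊼ (C ⊽ B)) ⊼ A
u5 = u4 ⊙ u1 = (((C ⊙ B) ⊼ (C ⊽ B)) ⊼ A) ⊙ (C ⊙ B)
u6 = u5 ⊙ u1 = ((((C ⊙ B) ⊼ (C ⊽ B)) ⊼ A) ⊙ (C ⊙ B)) ⊙ (C ⊙ B)

((((C ⊙ B) ⊼ (C ⊽ B)) ⊼ A) ⊙ (C ⊙ B)) ⊙ (C ⊙ B)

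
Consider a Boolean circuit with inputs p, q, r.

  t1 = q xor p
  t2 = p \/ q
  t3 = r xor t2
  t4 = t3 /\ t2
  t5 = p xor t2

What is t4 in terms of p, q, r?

(r xor (p \/ q)) /\ (p \/ q)

t2 = p \/ q
t3 = r xor t2 = r xor (p \/ q)
t4 = t3 /\ t2 = (r xor (p \/ q)) /\ (p \/ q)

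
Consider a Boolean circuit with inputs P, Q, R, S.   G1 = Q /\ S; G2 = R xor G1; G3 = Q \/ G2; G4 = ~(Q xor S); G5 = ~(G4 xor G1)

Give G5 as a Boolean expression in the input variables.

~((~(Q xor S)) xor (Q /\ S))

G1 = Q /\ S
G4 = ~(Q xor S)
G5 = ~(G4 xor G1) = ~((~(Q xor S)) xor (Q /\ S))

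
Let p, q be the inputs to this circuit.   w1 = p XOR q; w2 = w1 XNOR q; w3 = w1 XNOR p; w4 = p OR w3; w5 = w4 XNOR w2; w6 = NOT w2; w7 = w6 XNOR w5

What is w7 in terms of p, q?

NOT ((p XOR q) XNOR q) XNOR ((p OR ((p XOR q) XNOR p)) XNOR ((p XOR q) XNOR q))

w1 = p XOR q
w2 = w1 XNOR q = (p XOR q) XNOR q
w3 = w1 XNOR p = (p XOR q) XNOR p
w4 = p OR w3 = p OR ((p XOR q) XNOR p)
w5 = w4 XNOR w2 = (p OR ((p XOR q) XNOR p)) XNOR ((p XOR q) XNOR q)
w6 = NOT w2 = NOT ((p XOR q) XNOR q)
w7 = w6 XNOR w5 = NOT ((p XOR q) XNOR q) XNOR ((p OR ((p XOR q) XNOR p)) XNOR ((p XOR q) XNOR q))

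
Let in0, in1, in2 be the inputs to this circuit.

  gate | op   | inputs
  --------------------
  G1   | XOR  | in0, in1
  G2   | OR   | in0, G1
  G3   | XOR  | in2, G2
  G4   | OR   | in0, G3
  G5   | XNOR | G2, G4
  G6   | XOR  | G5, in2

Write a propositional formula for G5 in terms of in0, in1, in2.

(in0 OR (in0 XOR in1)) XNOR (in0 OR (in2 XOR (in0 OR (in0 XOR in1))))

G1 = in0 XOR in1
G2 = in0 OR G1 = in0 OR (in0 XOR in1)
G3 = in2 XOR G2 = in2 XOR (in0 OR (in0 XOR in1))
G4 = in0 OR G3 = in0 OR (in2 XOR (in0 OR (in0 XOR in1)))
G5 = G2 XNOR G4 = (in0 OR (in0 XOR in1)) XNOR (in0 OR (in2 XOR (in0 OR (in0 XOR in1))))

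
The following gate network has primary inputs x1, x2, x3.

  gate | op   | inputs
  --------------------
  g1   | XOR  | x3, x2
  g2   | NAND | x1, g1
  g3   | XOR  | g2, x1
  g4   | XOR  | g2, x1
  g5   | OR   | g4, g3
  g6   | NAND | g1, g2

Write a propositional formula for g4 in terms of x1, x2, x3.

g1 = x3 XOR x2
g2 = x1 NAND g1 = x1 NAND (x3 XOR x2)
g4 = g2 XOR x1 = (x1 NAND (x3 XOR x2)) XOR x1

(x1 NAND (x3 XOR x2)) XOR x1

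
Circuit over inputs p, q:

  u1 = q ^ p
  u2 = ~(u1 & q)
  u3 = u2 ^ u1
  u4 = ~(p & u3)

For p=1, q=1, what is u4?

0

u1 = 1 ^ 1 = 0
u2 = ~(0 & 1) = 1
u3 = 1 ^ 0 = 1
u4 = ~(1 & 1) = 0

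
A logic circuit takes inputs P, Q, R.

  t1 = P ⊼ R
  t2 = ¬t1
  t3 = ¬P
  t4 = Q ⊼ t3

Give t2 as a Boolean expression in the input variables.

¬(P ⊼ R)

t1 = P ⊼ R
t2 = ¬t1 = ¬(P ⊼ R)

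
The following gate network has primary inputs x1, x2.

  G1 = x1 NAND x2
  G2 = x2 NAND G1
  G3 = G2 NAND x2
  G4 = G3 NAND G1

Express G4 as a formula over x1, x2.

G1 = x1 NAND x2
G2 = x2 NAND G1 = x2 NAND (x1 NAND x2)
G3 = G2 NAND x2 = (x2 NAND (x1 NAND x2)) NAND x2
G4 = G3 NAND G1 = ((x2 NAND (x1 NAND x2)) NAND x2) NAND (x1 NAND x2)

((x2 NAND (x1 NAND x2)) NAND x2) NAND (x1 NAND x2)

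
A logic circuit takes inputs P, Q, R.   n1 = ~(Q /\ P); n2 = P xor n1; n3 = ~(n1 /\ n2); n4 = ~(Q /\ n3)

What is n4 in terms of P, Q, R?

~(Q /\ (~((~(Q /\ P)) /\ (P xor (~(Q /\ P))))))

n1 = ~(Q /\ P)
n2 = P xor n1 = P xor (~(Q /\ P))
n3 = ~(n1 /\ n2) = ~((~(Q /\ P)) /\ (P xor (~(Q /\ P))))
n4 = ~(Q /\ n3) = ~(Q /\ (~((~(Q /\ P)) /\ (P xor (~(Q /\ P))))))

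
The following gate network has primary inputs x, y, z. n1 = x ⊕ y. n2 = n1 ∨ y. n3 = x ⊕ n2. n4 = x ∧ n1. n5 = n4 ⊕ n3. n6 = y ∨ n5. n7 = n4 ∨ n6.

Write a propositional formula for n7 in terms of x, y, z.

(x ∧ (x ⊕ y)) ∨ (y ∨ ((x ∧ (x ⊕ y)) ⊕ (x ⊕ ((x ⊕ y) ∨ y))))

n1 = x ⊕ y
n2 = n1 ∨ y = (x ⊕ y) ∨ y
n3 = x ⊕ n2 = x ⊕ ((x ⊕ y) ∨ y)
n4 = x ∧ n1 = x ∧ (x ⊕ y)
n5 = n4 ⊕ n3 = (x ∧ (x ⊕ y)) ⊕ (x ⊕ ((x ⊕ y) ∨ y))
n6 = y ∨ n5 = y ∨ ((x ∧ (x ⊕ y)) ⊕ (x ⊕ ((x ⊕ y) ∨ y)))
n7 = n4 ∨ n6 = (x ∧ (x ⊕ y)) ∨ (y ∨ ((x ∧ (x ⊕ y)) ⊕ (x ⊕ ((x ⊕ y) ∨ y))))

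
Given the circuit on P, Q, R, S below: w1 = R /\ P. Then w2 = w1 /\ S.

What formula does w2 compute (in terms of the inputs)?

w1 = R /\ P
w2 = w1 /\ S = (R /\ P) /\ S

(R /\ P) /\ S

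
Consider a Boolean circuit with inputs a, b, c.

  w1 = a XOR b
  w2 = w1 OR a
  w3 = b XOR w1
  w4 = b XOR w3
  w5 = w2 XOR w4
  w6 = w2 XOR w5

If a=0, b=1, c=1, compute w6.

w1 = 0 XOR 1 = 1
w2 = 1 OR 0 = 1
w3 = 1 XOR 1 = 0
w4 = 1 XOR 0 = 1
w5 = 1 XOR 1 = 0
w6 = 1 XOR 0 = 1

1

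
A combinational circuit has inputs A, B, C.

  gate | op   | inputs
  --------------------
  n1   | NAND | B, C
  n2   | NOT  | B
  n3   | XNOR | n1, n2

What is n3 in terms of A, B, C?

(B NAND C) XNOR NOT B

n1 = B NAND C
n2 = NOT B
n3 = n1 XNOR n2 = (B NAND C) XNOR NOT B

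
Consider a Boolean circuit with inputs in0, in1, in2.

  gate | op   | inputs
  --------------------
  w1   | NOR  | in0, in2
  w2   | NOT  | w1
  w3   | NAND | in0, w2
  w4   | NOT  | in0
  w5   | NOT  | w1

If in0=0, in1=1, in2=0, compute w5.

w1 = 0 NOR 0 = 1
w5 = NOT 1 = 0

0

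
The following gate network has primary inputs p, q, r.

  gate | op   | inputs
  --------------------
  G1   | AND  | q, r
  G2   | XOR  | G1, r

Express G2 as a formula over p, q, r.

(q AND r) XOR r

G1 = q AND r
G2 = G1 XOR r = (q AND r) XOR r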